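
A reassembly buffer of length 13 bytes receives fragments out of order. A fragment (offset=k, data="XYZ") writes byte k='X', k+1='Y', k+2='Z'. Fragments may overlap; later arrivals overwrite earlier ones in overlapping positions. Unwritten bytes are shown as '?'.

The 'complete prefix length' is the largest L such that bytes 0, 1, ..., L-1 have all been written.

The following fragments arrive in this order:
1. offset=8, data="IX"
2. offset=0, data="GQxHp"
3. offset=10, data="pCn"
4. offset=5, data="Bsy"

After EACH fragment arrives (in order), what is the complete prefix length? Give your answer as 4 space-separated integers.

Answer: 0 5 5 13

Derivation:
Fragment 1: offset=8 data="IX" -> buffer=????????IX??? -> prefix_len=0
Fragment 2: offset=0 data="GQxHp" -> buffer=GQxHp???IX??? -> prefix_len=5
Fragment 3: offset=10 data="pCn" -> buffer=GQxHp???IXpCn -> prefix_len=5
Fragment 4: offset=5 data="Bsy" -> buffer=GQxHpBsyIXpCn -> prefix_len=13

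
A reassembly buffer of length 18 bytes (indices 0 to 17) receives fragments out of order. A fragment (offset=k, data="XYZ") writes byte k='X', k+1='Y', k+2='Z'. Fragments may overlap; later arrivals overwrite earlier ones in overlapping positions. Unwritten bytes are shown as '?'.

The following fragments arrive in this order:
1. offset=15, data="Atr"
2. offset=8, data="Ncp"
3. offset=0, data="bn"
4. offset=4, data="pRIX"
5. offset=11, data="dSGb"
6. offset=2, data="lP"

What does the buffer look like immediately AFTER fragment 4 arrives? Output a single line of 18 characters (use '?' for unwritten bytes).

Answer: bn??pRIXNcp????Atr

Derivation:
Fragment 1: offset=15 data="Atr" -> buffer=???????????????Atr
Fragment 2: offset=8 data="Ncp" -> buffer=????????Ncp????Atr
Fragment 3: offset=0 data="bn" -> buffer=bn??????Ncp????Atr
Fragment 4: offset=4 data="pRIX" -> buffer=bn??pRIXNcp????Atr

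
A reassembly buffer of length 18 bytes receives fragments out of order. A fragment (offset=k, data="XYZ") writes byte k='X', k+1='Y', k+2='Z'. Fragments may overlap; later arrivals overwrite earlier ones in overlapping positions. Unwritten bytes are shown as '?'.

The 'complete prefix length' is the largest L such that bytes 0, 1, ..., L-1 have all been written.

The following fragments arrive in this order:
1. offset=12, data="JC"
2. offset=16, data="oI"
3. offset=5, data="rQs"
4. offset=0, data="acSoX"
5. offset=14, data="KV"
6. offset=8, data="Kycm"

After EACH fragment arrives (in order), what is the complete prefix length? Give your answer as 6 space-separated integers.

Answer: 0 0 0 8 8 18

Derivation:
Fragment 1: offset=12 data="JC" -> buffer=????????????JC???? -> prefix_len=0
Fragment 2: offset=16 data="oI" -> buffer=????????????JC??oI -> prefix_len=0
Fragment 3: offset=5 data="rQs" -> buffer=?????rQs????JC??oI -> prefix_len=0
Fragment 4: offset=0 data="acSoX" -> buffer=acSoXrQs????JC??oI -> prefix_len=8
Fragment 5: offset=14 data="KV" -> buffer=acSoXrQs????JCKVoI -> prefix_len=8
Fragment 6: offset=8 data="Kycm" -> buffer=acSoXrQsKycmJCKVoI -> prefix_len=18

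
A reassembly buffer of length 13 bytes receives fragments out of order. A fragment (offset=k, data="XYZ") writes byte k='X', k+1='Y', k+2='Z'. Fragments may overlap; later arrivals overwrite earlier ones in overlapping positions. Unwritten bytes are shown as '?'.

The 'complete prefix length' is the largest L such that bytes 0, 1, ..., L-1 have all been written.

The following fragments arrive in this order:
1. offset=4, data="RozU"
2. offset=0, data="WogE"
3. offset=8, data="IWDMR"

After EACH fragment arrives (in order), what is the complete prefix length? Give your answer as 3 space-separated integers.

Answer: 0 8 13

Derivation:
Fragment 1: offset=4 data="RozU" -> buffer=????RozU????? -> prefix_len=0
Fragment 2: offset=0 data="WogE" -> buffer=WogERozU????? -> prefix_len=8
Fragment 3: offset=8 data="IWDMR" -> buffer=WogERozUIWDMR -> prefix_len=13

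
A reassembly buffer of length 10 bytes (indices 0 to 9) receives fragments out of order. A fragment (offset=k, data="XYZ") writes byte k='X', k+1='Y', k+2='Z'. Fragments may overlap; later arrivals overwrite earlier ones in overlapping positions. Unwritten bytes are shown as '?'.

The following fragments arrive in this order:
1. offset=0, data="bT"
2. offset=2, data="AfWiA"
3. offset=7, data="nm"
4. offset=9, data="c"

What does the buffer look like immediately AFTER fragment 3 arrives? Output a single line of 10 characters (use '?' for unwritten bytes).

Fragment 1: offset=0 data="bT" -> buffer=bT????????
Fragment 2: offset=2 data="AfWiA" -> buffer=bTAfWiA???
Fragment 3: offset=7 data="nm" -> buffer=bTAfWiAnm?

Answer: bTAfWiAnm?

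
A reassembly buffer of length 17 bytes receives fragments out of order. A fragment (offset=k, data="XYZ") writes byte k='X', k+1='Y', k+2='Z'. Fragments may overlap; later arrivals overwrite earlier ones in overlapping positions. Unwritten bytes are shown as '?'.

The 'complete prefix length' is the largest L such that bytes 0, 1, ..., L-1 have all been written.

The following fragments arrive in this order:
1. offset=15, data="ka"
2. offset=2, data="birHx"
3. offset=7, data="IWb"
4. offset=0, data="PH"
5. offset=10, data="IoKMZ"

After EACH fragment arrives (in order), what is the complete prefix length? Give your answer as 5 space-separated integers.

Fragment 1: offset=15 data="ka" -> buffer=???????????????ka -> prefix_len=0
Fragment 2: offset=2 data="birHx" -> buffer=??birHx????????ka -> prefix_len=0
Fragment 3: offset=7 data="IWb" -> buffer=??birHxIWb?????ka -> prefix_len=0
Fragment 4: offset=0 data="PH" -> buffer=PHbirHxIWb?????ka -> prefix_len=10
Fragment 5: offset=10 data="IoKMZ" -> buffer=PHbirHxIWbIoKMZka -> prefix_len=17

Answer: 0 0 0 10 17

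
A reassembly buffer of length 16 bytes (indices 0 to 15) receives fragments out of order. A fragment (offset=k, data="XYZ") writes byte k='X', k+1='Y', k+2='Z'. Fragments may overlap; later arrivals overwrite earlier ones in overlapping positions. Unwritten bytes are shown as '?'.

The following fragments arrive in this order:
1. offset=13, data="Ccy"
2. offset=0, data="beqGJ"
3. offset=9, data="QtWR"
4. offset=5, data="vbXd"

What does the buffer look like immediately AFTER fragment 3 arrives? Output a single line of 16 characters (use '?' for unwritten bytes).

Answer: beqGJ????QtWRCcy

Derivation:
Fragment 1: offset=13 data="Ccy" -> buffer=?????????????Ccy
Fragment 2: offset=0 data="beqGJ" -> buffer=beqGJ????????Ccy
Fragment 3: offset=9 data="QtWR" -> buffer=beqGJ????QtWRCcy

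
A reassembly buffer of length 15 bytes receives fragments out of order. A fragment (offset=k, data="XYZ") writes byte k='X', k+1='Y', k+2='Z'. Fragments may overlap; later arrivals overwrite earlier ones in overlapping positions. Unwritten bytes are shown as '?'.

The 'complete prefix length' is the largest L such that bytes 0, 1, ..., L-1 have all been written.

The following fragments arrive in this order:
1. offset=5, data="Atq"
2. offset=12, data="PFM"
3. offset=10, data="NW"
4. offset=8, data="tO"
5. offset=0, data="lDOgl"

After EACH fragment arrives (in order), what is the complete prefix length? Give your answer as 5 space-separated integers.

Fragment 1: offset=5 data="Atq" -> buffer=?????Atq??????? -> prefix_len=0
Fragment 2: offset=12 data="PFM" -> buffer=?????Atq????PFM -> prefix_len=0
Fragment 3: offset=10 data="NW" -> buffer=?????Atq??NWPFM -> prefix_len=0
Fragment 4: offset=8 data="tO" -> buffer=?????AtqtONWPFM -> prefix_len=0
Fragment 5: offset=0 data="lDOgl" -> buffer=lDOglAtqtONWPFM -> prefix_len=15

Answer: 0 0 0 0 15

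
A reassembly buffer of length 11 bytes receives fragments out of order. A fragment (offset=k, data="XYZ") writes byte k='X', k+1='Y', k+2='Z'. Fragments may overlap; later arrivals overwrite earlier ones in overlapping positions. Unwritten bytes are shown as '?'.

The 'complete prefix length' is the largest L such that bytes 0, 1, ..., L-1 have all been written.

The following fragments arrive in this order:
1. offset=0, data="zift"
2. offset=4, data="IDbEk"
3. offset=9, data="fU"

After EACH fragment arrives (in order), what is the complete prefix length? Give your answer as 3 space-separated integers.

Fragment 1: offset=0 data="zift" -> buffer=zift??????? -> prefix_len=4
Fragment 2: offset=4 data="IDbEk" -> buffer=ziftIDbEk?? -> prefix_len=9
Fragment 3: offset=9 data="fU" -> buffer=ziftIDbEkfU -> prefix_len=11

Answer: 4 9 11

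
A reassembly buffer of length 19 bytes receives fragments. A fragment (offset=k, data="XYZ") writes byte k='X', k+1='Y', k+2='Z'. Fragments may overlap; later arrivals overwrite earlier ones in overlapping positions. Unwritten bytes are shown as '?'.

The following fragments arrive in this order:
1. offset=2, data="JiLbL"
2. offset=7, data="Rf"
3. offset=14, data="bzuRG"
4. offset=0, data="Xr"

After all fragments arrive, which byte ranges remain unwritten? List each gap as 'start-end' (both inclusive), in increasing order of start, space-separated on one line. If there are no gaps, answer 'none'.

Fragment 1: offset=2 len=5
Fragment 2: offset=7 len=2
Fragment 3: offset=14 len=5
Fragment 4: offset=0 len=2
Gaps: 9-13

Answer: 9-13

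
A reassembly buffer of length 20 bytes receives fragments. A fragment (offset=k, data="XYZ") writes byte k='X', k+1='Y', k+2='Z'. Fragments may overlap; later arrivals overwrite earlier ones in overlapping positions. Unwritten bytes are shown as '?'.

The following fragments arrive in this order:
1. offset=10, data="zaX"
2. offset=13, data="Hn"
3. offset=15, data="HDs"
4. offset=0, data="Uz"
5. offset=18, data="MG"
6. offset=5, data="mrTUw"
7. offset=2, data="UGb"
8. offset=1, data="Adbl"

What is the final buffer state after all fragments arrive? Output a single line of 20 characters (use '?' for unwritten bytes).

Fragment 1: offset=10 data="zaX" -> buffer=??????????zaX???????
Fragment 2: offset=13 data="Hn" -> buffer=??????????zaXHn?????
Fragment 3: offset=15 data="HDs" -> buffer=??????????zaXHnHDs??
Fragment 4: offset=0 data="Uz" -> buffer=Uz????????zaXHnHDs??
Fragment 5: offset=18 data="MG" -> buffer=Uz????????zaXHnHDsMG
Fragment 6: offset=5 data="mrTUw" -> buffer=Uz???mrTUwzaXHnHDsMG
Fragment 7: offset=2 data="UGb" -> buffer=UzUGbmrTUwzaXHnHDsMG
Fragment 8: offset=1 data="Adbl" -> buffer=UAdblmrTUwzaXHnHDsMG

Answer: UAdblmrTUwzaXHnHDsMG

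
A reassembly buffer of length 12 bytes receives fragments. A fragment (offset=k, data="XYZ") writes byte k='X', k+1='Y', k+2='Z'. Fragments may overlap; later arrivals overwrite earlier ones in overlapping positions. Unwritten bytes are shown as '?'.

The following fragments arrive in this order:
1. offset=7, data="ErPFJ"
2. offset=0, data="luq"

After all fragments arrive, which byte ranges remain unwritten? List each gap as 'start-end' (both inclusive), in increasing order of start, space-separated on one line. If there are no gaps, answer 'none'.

Fragment 1: offset=7 len=5
Fragment 2: offset=0 len=3
Gaps: 3-6

Answer: 3-6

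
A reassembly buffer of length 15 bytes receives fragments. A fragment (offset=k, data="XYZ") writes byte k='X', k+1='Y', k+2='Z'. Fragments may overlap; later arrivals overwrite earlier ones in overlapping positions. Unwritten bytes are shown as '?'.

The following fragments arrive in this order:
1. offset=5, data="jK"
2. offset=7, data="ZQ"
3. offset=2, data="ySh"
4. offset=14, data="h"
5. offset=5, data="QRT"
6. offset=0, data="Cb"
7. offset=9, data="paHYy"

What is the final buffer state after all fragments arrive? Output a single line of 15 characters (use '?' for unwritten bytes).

Answer: CbyShQRTQpaHYyh

Derivation:
Fragment 1: offset=5 data="jK" -> buffer=?????jK????????
Fragment 2: offset=7 data="ZQ" -> buffer=?????jKZQ??????
Fragment 3: offset=2 data="ySh" -> buffer=??yShjKZQ??????
Fragment 4: offset=14 data="h" -> buffer=??yShjKZQ?????h
Fragment 5: offset=5 data="QRT" -> buffer=??yShQRTQ?????h
Fragment 6: offset=0 data="Cb" -> buffer=CbyShQRTQ?????h
Fragment 7: offset=9 data="paHYy" -> buffer=CbyShQRTQpaHYyh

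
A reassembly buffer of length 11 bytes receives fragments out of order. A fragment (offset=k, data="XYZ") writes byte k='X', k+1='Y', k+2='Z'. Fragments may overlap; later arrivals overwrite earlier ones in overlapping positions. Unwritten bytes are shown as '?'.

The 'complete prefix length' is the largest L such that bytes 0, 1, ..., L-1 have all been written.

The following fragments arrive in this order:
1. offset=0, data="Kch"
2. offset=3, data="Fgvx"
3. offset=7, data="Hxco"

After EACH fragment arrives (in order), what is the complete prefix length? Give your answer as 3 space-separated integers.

Answer: 3 7 11

Derivation:
Fragment 1: offset=0 data="Kch" -> buffer=Kch???????? -> prefix_len=3
Fragment 2: offset=3 data="Fgvx" -> buffer=KchFgvx???? -> prefix_len=7
Fragment 3: offset=7 data="Hxco" -> buffer=KchFgvxHxco -> prefix_len=11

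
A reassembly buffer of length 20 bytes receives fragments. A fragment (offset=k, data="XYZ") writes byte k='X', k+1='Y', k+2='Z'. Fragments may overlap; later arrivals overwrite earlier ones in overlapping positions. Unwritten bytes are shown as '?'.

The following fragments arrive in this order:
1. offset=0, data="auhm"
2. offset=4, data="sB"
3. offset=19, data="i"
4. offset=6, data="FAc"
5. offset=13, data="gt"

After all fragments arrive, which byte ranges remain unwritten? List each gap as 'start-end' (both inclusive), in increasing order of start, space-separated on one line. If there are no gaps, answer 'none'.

Answer: 9-12 15-18

Derivation:
Fragment 1: offset=0 len=4
Fragment 2: offset=4 len=2
Fragment 3: offset=19 len=1
Fragment 4: offset=6 len=3
Fragment 5: offset=13 len=2
Gaps: 9-12 15-18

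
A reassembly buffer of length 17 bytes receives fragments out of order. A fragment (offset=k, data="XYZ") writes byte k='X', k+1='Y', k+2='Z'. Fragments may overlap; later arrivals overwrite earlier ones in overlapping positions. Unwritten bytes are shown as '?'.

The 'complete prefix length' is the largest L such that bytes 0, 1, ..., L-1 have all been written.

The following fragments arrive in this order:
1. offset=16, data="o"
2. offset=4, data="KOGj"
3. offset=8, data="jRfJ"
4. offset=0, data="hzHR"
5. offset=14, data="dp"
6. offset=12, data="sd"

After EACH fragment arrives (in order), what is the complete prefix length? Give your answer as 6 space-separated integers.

Answer: 0 0 0 12 12 17

Derivation:
Fragment 1: offset=16 data="o" -> buffer=????????????????o -> prefix_len=0
Fragment 2: offset=4 data="KOGj" -> buffer=????KOGj????????o -> prefix_len=0
Fragment 3: offset=8 data="jRfJ" -> buffer=????KOGjjRfJ????o -> prefix_len=0
Fragment 4: offset=0 data="hzHR" -> buffer=hzHRKOGjjRfJ????o -> prefix_len=12
Fragment 5: offset=14 data="dp" -> buffer=hzHRKOGjjRfJ??dpo -> prefix_len=12
Fragment 6: offset=12 data="sd" -> buffer=hzHRKOGjjRfJsddpo -> prefix_len=17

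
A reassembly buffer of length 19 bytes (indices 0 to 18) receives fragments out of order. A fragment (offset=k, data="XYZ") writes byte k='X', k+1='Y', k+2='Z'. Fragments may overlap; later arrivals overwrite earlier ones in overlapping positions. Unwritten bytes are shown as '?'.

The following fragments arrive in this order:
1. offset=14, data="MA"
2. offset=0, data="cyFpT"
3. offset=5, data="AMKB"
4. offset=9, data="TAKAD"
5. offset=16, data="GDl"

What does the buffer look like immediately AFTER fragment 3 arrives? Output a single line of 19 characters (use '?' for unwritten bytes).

Fragment 1: offset=14 data="MA" -> buffer=??????????????MA???
Fragment 2: offset=0 data="cyFpT" -> buffer=cyFpT?????????MA???
Fragment 3: offset=5 data="AMKB" -> buffer=cyFpTAMKB?????MA???

Answer: cyFpTAMKB?????MA???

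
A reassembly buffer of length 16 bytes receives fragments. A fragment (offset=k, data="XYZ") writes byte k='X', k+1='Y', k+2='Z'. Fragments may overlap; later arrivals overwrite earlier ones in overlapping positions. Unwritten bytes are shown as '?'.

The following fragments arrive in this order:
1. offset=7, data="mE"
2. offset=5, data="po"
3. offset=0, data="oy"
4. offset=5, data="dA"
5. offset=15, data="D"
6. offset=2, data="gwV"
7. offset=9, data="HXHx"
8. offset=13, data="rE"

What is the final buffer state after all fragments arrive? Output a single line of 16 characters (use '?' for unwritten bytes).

Fragment 1: offset=7 data="mE" -> buffer=???????mE???????
Fragment 2: offset=5 data="po" -> buffer=?????pomE???????
Fragment 3: offset=0 data="oy" -> buffer=oy???pomE???????
Fragment 4: offset=5 data="dA" -> buffer=oy???dAmE???????
Fragment 5: offset=15 data="D" -> buffer=oy???dAmE??????D
Fragment 6: offset=2 data="gwV" -> buffer=oygwVdAmE??????D
Fragment 7: offset=9 data="HXHx" -> buffer=oygwVdAmEHXHx??D
Fragment 8: offset=13 data="rE" -> buffer=oygwVdAmEHXHxrED

Answer: oygwVdAmEHXHxrED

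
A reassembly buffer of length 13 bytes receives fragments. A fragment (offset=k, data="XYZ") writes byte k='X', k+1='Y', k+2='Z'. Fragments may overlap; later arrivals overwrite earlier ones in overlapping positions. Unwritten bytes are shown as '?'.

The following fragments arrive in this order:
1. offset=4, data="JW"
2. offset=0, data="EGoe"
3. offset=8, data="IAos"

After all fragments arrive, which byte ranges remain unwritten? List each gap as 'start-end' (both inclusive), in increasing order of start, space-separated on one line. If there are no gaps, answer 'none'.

Fragment 1: offset=4 len=2
Fragment 2: offset=0 len=4
Fragment 3: offset=8 len=4
Gaps: 6-7 12-12

Answer: 6-7 12-12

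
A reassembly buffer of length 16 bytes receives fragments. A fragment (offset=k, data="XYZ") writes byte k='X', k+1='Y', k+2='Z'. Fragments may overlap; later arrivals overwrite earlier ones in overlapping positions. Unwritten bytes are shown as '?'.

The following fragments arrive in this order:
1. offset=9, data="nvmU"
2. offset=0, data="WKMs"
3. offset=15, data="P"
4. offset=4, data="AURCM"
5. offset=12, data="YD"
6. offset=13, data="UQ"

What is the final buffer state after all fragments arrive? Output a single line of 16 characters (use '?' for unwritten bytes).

Answer: WKMsAURCMnvmYUQP

Derivation:
Fragment 1: offset=9 data="nvmU" -> buffer=?????????nvmU???
Fragment 2: offset=0 data="WKMs" -> buffer=WKMs?????nvmU???
Fragment 3: offset=15 data="P" -> buffer=WKMs?????nvmU??P
Fragment 4: offset=4 data="AURCM" -> buffer=WKMsAURCMnvmU??P
Fragment 5: offset=12 data="YD" -> buffer=WKMsAURCMnvmYD?P
Fragment 6: offset=13 data="UQ" -> buffer=WKMsAURCMnvmYUQP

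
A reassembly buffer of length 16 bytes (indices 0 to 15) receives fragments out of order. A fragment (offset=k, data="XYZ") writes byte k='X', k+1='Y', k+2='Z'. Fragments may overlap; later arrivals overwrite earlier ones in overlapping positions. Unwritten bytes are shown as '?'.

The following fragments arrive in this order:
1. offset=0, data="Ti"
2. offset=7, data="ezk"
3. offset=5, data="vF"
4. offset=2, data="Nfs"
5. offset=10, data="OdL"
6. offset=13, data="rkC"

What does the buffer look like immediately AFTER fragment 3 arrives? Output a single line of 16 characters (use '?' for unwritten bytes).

Answer: Ti???vFezk??????

Derivation:
Fragment 1: offset=0 data="Ti" -> buffer=Ti??????????????
Fragment 2: offset=7 data="ezk" -> buffer=Ti?????ezk??????
Fragment 3: offset=5 data="vF" -> buffer=Ti???vFezk??????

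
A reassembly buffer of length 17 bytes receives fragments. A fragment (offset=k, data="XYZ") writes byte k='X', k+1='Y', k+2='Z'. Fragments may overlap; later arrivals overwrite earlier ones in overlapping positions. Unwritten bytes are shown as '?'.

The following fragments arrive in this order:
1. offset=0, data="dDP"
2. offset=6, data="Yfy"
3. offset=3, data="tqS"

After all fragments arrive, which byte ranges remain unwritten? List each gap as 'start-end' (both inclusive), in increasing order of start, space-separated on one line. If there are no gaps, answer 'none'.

Answer: 9-16

Derivation:
Fragment 1: offset=0 len=3
Fragment 2: offset=6 len=3
Fragment 3: offset=3 len=3
Gaps: 9-16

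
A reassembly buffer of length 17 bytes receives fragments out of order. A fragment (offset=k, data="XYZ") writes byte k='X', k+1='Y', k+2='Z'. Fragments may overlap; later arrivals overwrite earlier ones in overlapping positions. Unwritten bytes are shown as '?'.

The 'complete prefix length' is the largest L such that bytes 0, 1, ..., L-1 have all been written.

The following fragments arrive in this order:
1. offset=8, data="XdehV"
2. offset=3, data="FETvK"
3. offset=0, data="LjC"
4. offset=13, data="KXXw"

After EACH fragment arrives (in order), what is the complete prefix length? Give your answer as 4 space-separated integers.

Answer: 0 0 13 17

Derivation:
Fragment 1: offset=8 data="XdehV" -> buffer=????????XdehV???? -> prefix_len=0
Fragment 2: offset=3 data="FETvK" -> buffer=???FETvKXdehV???? -> prefix_len=0
Fragment 3: offset=0 data="LjC" -> buffer=LjCFETvKXdehV???? -> prefix_len=13
Fragment 4: offset=13 data="KXXw" -> buffer=LjCFETvKXdehVKXXw -> prefix_len=17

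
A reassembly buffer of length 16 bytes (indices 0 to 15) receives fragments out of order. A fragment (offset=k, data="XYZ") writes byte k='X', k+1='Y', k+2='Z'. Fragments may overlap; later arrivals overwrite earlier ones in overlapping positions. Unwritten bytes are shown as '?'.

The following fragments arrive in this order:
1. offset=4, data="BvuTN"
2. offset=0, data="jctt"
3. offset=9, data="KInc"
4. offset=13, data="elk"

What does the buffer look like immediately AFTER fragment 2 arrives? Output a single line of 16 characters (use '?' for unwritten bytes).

Fragment 1: offset=4 data="BvuTN" -> buffer=????BvuTN???????
Fragment 2: offset=0 data="jctt" -> buffer=jcttBvuTN???????

Answer: jcttBvuTN???????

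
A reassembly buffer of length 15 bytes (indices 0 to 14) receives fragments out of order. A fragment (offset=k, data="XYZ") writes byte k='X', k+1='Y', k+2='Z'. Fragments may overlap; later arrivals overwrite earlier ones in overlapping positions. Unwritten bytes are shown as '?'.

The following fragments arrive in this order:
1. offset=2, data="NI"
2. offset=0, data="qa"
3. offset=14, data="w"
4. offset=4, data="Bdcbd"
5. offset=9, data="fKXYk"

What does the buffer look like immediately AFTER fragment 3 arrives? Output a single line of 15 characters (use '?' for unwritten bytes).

Answer: qaNI??????????w

Derivation:
Fragment 1: offset=2 data="NI" -> buffer=??NI???????????
Fragment 2: offset=0 data="qa" -> buffer=qaNI???????????
Fragment 3: offset=14 data="w" -> buffer=qaNI??????????w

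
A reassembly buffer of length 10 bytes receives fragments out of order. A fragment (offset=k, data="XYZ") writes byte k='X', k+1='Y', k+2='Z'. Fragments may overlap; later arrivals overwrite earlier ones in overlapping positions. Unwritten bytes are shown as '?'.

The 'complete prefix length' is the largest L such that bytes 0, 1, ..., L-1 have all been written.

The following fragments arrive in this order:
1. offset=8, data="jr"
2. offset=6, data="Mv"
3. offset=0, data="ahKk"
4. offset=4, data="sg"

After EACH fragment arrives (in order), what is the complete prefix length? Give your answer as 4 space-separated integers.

Answer: 0 0 4 10

Derivation:
Fragment 1: offset=8 data="jr" -> buffer=????????jr -> prefix_len=0
Fragment 2: offset=6 data="Mv" -> buffer=??????Mvjr -> prefix_len=0
Fragment 3: offset=0 data="ahKk" -> buffer=ahKk??Mvjr -> prefix_len=4
Fragment 4: offset=4 data="sg" -> buffer=ahKksgMvjr -> prefix_len=10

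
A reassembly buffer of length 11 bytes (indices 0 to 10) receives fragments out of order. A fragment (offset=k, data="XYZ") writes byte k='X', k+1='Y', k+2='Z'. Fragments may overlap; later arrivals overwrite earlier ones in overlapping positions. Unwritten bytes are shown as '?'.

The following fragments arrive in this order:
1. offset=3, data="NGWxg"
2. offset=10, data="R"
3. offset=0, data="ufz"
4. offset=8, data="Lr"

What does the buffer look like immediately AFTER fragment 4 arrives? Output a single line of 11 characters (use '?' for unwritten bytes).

Answer: ufzNGWxgLrR

Derivation:
Fragment 1: offset=3 data="NGWxg" -> buffer=???NGWxg???
Fragment 2: offset=10 data="R" -> buffer=???NGWxg??R
Fragment 3: offset=0 data="ufz" -> buffer=ufzNGWxg??R
Fragment 4: offset=8 data="Lr" -> buffer=ufzNGWxgLrR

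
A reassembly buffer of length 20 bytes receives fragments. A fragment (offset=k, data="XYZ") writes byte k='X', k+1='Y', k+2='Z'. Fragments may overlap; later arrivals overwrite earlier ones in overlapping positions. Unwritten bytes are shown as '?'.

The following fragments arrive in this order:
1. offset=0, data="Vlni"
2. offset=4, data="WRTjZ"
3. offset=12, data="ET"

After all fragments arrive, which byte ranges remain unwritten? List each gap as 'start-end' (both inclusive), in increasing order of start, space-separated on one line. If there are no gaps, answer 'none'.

Fragment 1: offset=0 len=4
Fragment 2: offset=4 len=5
Fragment 3: offset=12 len=2
Gaps: 9-11 14-19

Answer: 9-11 14-19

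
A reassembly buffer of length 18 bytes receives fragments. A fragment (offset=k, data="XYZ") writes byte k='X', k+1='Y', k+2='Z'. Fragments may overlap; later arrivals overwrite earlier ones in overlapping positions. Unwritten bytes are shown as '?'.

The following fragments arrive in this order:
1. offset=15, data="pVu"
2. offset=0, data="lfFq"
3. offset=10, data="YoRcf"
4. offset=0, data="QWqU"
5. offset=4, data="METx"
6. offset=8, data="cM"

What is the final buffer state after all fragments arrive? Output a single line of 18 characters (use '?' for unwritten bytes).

Answer: QWqUMETxcMYoRcfpVu

Derivation:
Fragment 1: offset=15 data="pVu" -> buffer=???????????????pVu
Fragment 2: offset=0 data="lfFq" -> buffer=lfFq???????????pVu
Fragment 3: offset=10 data="YoRcf" -> buffer=lfFq??????YoRcfpVu
Fragment 4: offset=0 data="QWqU" -> buffer=QWqU??????YoRcfpVu
Fragment 5: offset=4 data="METx" -> buffer=QWqUMETx??YoRcfpVu
Fragment 6: offset=8 data="cM" -> buffer=QWqUMETxcMYoRcfpVu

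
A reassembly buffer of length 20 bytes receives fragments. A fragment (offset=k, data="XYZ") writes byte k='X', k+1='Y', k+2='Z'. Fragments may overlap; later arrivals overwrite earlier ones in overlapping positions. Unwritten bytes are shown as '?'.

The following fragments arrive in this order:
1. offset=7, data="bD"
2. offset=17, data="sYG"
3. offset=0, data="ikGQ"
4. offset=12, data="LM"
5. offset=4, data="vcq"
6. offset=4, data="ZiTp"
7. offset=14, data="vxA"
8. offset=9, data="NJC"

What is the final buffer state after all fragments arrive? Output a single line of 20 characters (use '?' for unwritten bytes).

Answer: ikGQZiTpDNJCLMvxAsYG

Derivation:
Fragment 1: offset=7 data="bD" -> buffer=???????bD???????????
Fragment 2: offset=17 data="sYG" -> buffer=???????bD????????sYG
Fragment 3: offset=0 data="ikGQ" -> buffer=ikGQ???bD????????sYG
Fragment 4: offset=12 data="LM" -> buffer=ikGQ???bD???LM???sYG
Fragment 5: offset=4 data="vcq" -> buffer=ikGQvcqbD???LM???sYG
Fragment 6: offset=4 data="ZiTp" -> buffer=ikGQZiTpD???LM???sYG
Fragment 7: offset=14 data="vxA" -> buffer=ikGQZiTpD???LMvxAsYG
Fragment 8: offset=9 data="NJC" -> buffer=ikGQZiTpDNJCLMvxAsYG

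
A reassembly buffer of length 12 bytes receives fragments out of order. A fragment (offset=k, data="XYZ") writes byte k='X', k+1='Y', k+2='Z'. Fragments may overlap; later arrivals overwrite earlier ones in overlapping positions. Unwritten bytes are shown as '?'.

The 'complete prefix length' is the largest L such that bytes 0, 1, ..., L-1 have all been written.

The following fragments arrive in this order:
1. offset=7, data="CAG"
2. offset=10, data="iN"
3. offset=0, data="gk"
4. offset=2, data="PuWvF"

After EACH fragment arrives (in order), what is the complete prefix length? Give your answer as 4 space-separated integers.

Fragment 1: offset=7 data="CAG" -> buffer=???????CAG?? -> prefix_len=0
Fragment 2: offset=10 data="iN" -> buffer=???????CAGiN -> prefix_len=0
Fragment 3: offset=0 data="gk" -> buffer=gk?????CAGiN -> prefix_len=2
Fragment 4: offset=2 data="PuWvF" -> buffer=gkPuWvFCAGiN -> prefix_len=12

Answer: 0 0 2 12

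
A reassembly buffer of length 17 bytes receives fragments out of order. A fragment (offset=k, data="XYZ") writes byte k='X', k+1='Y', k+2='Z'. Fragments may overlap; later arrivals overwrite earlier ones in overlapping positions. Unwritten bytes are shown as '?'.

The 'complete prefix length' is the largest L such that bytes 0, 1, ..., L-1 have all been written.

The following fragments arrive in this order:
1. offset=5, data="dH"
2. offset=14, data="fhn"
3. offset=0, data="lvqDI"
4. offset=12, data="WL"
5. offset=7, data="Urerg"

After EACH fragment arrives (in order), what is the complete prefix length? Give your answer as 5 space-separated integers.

Answer: 0 0 7 7 17

Derivation:
Fragment 1: offset=5 data="dH" -> buffer=?????dH?????????? -> prefix_len=0
Fragment 2: offset=14 data="fhn" -> buffer=?????dH???????fhn -> prefix_len=0
Fragment 3: offset=0 data="lvqDI" -> buffer=lvqDIdH???????fhn -> prefix_len=7
Fragment 4: offset=12 data="WL" -> buffer=lvqDIdH?????WLfhn -> prefix_len=7
Fragment 5: offset=7 data="Urerg" -> buffer=lvqDIdHUrergWLfhn -> prefix_len=17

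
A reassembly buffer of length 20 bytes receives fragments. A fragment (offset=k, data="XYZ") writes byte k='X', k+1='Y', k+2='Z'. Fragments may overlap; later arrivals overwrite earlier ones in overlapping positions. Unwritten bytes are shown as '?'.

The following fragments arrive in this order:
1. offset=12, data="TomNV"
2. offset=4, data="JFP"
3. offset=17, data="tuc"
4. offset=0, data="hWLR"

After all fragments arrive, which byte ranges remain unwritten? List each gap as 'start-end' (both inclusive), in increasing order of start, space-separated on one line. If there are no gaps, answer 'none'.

Fragment 1: offset=12 len=5
Fragment 2: offset=4 len=3
Fragment 3: offset=17 len=3
Fragment 4: offset=0 len=4
Gaps: 7-11

Answer: 7-11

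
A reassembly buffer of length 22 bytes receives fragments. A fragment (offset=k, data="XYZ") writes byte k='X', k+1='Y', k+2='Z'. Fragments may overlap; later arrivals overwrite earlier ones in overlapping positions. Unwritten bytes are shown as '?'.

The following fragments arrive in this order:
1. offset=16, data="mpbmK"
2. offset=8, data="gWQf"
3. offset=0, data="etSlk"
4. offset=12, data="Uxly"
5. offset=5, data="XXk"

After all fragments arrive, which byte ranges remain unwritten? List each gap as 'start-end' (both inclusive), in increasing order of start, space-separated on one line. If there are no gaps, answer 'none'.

Answer: 21-21

Derivation:
Fragment 1: offset=16 len=5
Fragment 2: offset=8 len=4
Fragment 3: offset=0 len=5
Fragment 4: offset=12 len=4
Fragment 5: offset=5 len=3
Gaps: 21-21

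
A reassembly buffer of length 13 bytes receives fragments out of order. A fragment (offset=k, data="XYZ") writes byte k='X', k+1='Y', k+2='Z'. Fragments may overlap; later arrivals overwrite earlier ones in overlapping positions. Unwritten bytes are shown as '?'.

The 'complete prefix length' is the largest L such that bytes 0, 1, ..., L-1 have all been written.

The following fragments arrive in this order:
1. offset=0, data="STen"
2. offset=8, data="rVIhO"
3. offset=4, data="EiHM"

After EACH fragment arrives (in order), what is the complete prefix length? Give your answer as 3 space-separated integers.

Answer: 4 4 13

Derivation:
Fragment 1: offset=0 data="STen" -> buffer=STen????????? -> prefix_len=4
Fragment 2: offset=8 data="rVIhO" -> buffer=STen????rVIhO -> prefix_len=4
Fragment 3: offset=4 data="EiHM" -> buffer=STenEiHMrVIhO -> prefix_len=13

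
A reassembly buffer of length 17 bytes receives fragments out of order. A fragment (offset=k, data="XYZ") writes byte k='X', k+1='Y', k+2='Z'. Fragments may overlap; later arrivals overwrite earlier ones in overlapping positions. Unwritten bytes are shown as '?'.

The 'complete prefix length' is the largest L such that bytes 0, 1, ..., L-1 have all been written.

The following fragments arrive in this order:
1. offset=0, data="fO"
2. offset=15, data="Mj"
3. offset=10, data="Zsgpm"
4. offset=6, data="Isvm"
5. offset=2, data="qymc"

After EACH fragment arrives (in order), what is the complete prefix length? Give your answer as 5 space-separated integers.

Fragment 1: offset=0 data="fO" -> buffer=fO??????????????? -> prefix_len=2
Fragment 2: offset=15 data="Mj" -> buffer=fO?????????????Mj -> prefix_len=2
Fragment 3: offset=10 data="Zsgpm" -> buffer=fO????????ZsgpmMj -> prefix_len=2
Fragment 4: offset=6 data="Isvm" -> buffer=fO????IsvmZsgpmMj -> prefix_len=2
Fragment 5: offset=2 data="qymc" -> buffer=fOqymcIsvmZsgpmMj -> prefix_len=17

Answer: 2 2 2 2 17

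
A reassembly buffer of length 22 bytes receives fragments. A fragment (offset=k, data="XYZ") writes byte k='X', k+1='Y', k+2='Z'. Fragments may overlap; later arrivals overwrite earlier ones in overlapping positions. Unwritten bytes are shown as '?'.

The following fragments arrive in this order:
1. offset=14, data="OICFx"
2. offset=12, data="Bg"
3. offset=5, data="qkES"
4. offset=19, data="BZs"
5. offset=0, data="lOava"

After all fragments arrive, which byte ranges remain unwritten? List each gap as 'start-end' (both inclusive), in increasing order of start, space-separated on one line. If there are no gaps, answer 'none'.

Fragment 1: offset=14 len=5
Fragment 2: offset=12 len=2
Fragment 3: offset=5 len=4
Fragment 4: offset=19 len=3
Fragment 5: offset=0 len=5
Gaps: 9-11

Answer: 9-11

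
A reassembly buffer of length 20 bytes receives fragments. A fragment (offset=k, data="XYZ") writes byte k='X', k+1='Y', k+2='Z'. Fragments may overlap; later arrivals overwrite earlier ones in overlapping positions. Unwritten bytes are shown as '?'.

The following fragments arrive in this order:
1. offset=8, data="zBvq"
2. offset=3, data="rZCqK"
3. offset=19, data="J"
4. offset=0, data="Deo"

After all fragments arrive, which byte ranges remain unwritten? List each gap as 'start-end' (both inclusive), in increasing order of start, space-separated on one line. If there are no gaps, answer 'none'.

Answer: 12-18

Derivation:
Fragment 1: offset=8 len=4
Fragment 2: offset=3 len=5
Fragment 3: offset=19 len=1
Fragment 4: offset=0 len=3
Gaps: 12-18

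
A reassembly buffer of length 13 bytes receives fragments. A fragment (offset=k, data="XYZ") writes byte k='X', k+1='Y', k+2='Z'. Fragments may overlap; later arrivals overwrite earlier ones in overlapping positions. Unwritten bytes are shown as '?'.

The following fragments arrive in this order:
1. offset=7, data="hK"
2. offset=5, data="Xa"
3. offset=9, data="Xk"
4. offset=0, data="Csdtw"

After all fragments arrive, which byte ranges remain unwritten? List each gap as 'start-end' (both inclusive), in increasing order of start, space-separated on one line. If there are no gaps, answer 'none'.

Fragment 1: offset=7 len=2
Fragment 2: offset=5 len=2
Fragment 3: offset=9 len=2
Fragment 4: offset=0 len=5
Gaps: 11-12

Answer: 11-12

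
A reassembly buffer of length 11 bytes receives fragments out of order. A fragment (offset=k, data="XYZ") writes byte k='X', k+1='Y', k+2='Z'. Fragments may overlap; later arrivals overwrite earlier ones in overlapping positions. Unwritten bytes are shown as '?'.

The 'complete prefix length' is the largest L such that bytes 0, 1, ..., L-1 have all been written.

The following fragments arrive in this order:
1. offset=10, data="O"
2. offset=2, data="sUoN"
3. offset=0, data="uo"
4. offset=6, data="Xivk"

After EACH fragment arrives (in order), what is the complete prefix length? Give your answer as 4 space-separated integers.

Answer: 0 0 6 11

Derivation:
Fragment 1: offset=10 data="O" -> buffer=??????????O -> prefix_len=0
Fragment 2: offset=2 data="sUoN" -> buffer=??sUoN????O -> prefix_len=0
Fragment 3: offset=0 data="uo" -> buffer=uosUoN????O -> prefix_len=6
Fragment 4: offset=6 data="Xivk" -> buffer=uosUoNXivkO -> prefix_len=11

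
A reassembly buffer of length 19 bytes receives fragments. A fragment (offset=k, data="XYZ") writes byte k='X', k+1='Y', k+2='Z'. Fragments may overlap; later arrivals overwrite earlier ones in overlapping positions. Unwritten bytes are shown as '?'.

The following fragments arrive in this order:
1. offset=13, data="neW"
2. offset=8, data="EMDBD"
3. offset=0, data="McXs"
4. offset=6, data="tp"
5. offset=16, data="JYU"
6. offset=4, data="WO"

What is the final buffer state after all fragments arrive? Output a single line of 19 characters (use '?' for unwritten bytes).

Fragment 1: offset=13 data="neW" -> buffer=?????????????neW???
Fragment 2: offset=8 data="EMDBD" -> buffer=????????EMDBDneW???
Fragment 3: offset=0 data="McXs" -> buffer=McXs????EMDBDneW???
Fragment 4: offset=6 data="tp" -> buffer=McXs??tpEMDBDneW???
Fragment 5: offset=16 data="JYU" -> buffer=McXs??tpEMDBDneWJYU
Fragment 6: offset=4 data="WO" -> buffer=McXsWOtpEMDBDneWJYU

Answer: McXsWOtpEMDBDneWJYU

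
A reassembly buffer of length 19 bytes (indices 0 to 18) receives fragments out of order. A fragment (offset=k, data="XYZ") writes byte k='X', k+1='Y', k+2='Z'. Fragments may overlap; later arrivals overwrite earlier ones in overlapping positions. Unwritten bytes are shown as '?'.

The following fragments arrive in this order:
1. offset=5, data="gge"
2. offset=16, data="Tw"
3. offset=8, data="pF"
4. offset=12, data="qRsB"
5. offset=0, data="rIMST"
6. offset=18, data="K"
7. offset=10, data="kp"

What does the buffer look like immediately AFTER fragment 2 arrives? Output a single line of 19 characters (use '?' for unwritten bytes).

Answer: ?????gge????????Tw?

Derivation:
Fragment 1: offset=5 data="gge" -> buffer=?????gge???????????
Fragment 2: offset=16 data="Tw" -> buffer=?????gge????????Tw?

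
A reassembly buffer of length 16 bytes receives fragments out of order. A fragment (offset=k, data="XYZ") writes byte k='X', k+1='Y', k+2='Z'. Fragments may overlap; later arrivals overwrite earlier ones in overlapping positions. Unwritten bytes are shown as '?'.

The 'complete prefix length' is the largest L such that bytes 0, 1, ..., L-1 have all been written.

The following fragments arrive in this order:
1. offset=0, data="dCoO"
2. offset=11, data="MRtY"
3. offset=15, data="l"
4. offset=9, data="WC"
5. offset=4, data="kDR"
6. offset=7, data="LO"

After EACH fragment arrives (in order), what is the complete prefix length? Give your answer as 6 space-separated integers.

Answer: 4 4 4 4 7 16

Derivation:
Fragment 1: offset=0 data="dCoO" -> buffer=dCoO???????????? -> prefix_len=4
Fragment 2: offset=11 data="MRtY" -> buffer=dCoO???????MRtY? -> prefix_len=4
Fragment 3: offset=15 data="l" -> buffer=dCoO???????MRtYl -> prefix_len=4
Fragment 4: offset=9 data="WC" -> buffer=dCoO?????WCMRtYl -> prefix_len=4
Fragment 5: offset=4 data="kDR" -> buffer=dCoOkDR??WCMRtYl -> prefix_len=7
Fragment 6: offset=7 data="LO" -> buffer=dCoOkDRLOWCMRtYl -> prefix_len=16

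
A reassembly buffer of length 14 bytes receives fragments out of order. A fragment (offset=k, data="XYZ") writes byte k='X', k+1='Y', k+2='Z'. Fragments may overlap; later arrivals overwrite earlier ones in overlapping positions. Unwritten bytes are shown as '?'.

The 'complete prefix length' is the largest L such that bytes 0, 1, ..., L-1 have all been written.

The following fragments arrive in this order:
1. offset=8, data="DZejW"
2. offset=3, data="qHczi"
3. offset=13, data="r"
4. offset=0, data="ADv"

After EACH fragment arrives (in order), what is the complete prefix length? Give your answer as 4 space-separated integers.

Answer: 0 0 0 14

Derivation:
Fragment 1: offset=8 data="DZejW" -> buffer=????????DZejW? -> prefix_len=0
Fragment 2: offset=3 data="qHczi" -> buffer=???qHcziDZejW? -> prefix_len=0
Fragment 3: offset=13 data="r" -> buffer=???qHcziDZejWr -> prefix_len=0
Fragment 4: offset=0 data="ADv" -> buffer=ADvqHcziDZejWr -> prefix_len=14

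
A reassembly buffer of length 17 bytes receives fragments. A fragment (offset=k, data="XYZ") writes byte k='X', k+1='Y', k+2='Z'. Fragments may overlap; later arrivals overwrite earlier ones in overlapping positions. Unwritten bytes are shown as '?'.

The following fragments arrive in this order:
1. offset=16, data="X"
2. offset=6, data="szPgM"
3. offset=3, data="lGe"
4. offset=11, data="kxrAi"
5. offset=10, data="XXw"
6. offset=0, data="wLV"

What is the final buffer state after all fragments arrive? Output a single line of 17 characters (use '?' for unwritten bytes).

Answer: wLVlGeszPgXXwrAiX

Derivation:
Fragment 1: offset=16 data="X" -> buffer=????????????????X
Fragment 2: offset=6 data="szPgM" -> buffer=??????szPgM?????X
Fragment 3: offset=3 data="lGe" -> buffer=???lGeszPgM?????X
Fragment 4: offset=11 data="kxrAi" -> buffer=???lGeszPgMkxrAiX
Fragment 5: offset=10 data="XXw" -> buffer=???lGeszPgXXwrAiX
Fragment 6: offset=0 data="wLV" -> buffer=wLVlGeszPgXXwrAiX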